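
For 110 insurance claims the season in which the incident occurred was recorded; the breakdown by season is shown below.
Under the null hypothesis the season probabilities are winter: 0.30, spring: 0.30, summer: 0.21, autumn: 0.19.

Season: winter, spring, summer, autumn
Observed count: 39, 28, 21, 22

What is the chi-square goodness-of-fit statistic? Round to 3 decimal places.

Expected counts E_i = n·p_i: 110×0.30 = 33, 110×0.30 = 33, 110×0.21 = 23.1, 110×0.19 = 20.9.
cat         O        E   (O−E)²/E
winter     39       33     1.0909
spring     28       33     0.7576
summer     21     23.1     0.1909
autumn     22     20.9     0.0579
Sum = 2.097

2.097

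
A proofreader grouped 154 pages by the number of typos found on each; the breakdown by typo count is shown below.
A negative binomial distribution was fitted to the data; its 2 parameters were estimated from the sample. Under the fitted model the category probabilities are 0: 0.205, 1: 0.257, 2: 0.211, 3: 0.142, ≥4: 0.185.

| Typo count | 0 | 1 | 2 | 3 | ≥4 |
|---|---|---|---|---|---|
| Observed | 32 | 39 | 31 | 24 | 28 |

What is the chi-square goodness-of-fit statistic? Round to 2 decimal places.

Expected counts E_i = n·p_i: 154×0.205 = 31.57, 154×0.257 = 39.578, 154×0.211 = 32.494, 154×0.142 = 21.868, 154×0.185 = 28.49.
0: (32 − 31.57)²/31.57 = 0.1849/31.57 = 0.006
1: (39 − 39.578)²/39.578 = 0.334084/39.578 = 0.008
2: (31 − 32.494)²/32.494 = 2.232036/32.494 = 0.069
3: (24 − 21.868)²/21.868 = 4.545424/21.868 = 0.208
≥4: (28 − 28.49)²/28.49 = 0.2401/28.49 = 0.008
Sum = 0.30

0.30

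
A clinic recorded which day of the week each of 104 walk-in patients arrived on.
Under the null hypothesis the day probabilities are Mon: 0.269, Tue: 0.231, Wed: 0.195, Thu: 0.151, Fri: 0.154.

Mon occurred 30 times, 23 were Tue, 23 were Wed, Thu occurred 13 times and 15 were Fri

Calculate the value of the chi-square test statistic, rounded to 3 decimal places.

Expected counts E_i = n·p_i: 104×0.269 = 27.976, 104×0.231 = 24.024, 104×0.195 = 20.28, 104×0.151 = 15.704, 104×0.154 = 16.016.
χ² = (30−27.976)²/27.976 + (23−24.024)²/24.024 + (23−20.28)²/20.28 + (13−15.704)²/15.704 + (15−16.016)²/16.016
   = 0.1464 + 0.0436 + 0.3648 + 0.4656 + 0.0645
Sum = 1.085

1.085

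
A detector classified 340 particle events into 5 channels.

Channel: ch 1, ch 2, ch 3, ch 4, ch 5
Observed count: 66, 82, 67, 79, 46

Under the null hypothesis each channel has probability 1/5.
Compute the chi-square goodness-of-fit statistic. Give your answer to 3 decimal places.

11.853

Expected count for each of the 5 categories: 340/5 = 68.
cat         O        E   (O−E)²/E
ch 1       66       68     0.0588
ch 2       82       68     2.8824
ch 3       67       68     0.0147
ch 4       79       68     1.7794
ch 5       46       68     7.1176
Sum = 11.853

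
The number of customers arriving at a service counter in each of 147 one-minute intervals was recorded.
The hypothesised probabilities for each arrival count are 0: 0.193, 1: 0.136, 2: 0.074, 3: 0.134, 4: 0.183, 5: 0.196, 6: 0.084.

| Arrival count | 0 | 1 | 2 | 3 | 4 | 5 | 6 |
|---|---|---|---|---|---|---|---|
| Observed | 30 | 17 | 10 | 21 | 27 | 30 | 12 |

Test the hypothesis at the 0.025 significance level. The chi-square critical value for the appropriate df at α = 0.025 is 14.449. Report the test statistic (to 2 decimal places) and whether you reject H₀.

Expected counts E_i = n·p_i: 147×0.193 = 28.371, 147×0.136 = 19.992, 147×0.074 = 10.878, 147×0.134 = 19.698, 147×0.183 = 26.901, 147×0.196 = 28.812, 147×0.084 = 12.348.
0: (30 − 28.371)²/28.371 = 2.653641/28.371 = 0.094
1: (17 − 19.992)²/19.992 = 8.952064/19.992 = 0.448
2: (10 − 10.878)²/10.878 = 0.770884/10.878 = 0.071
3: (21 − 19.698)²/19.698 = 1.695204/19.698 = 0.086
4: (27 − 26.901)²/26.901 = 0.009801/26.901 = 0.000
5: (30 − 28.812)²/28.812 = 1.411344/28.812 = 0.049
6: (12 − 12.348)²/12.348 = 0.121104/12.348 = 0.010
Sum = 0.76
df = 6. Since 0.76 < 14.449, we do not reject H₀.

0.76; do not reject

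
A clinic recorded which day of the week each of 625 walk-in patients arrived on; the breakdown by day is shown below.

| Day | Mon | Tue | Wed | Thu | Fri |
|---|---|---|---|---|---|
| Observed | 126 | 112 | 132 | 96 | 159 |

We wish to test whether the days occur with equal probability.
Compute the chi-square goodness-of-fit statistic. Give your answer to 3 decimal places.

17.728

Expected count for each of the 5 categories: 625/5 = 125.
cat         O        E   (O−E)²/E
Mon       126      125     0.0080
Tue       112      125     1.3520
Wed       132      125     0.3920
Thu        96      125     6.7280
Fri       159      125     9.2480
Sum = 17.728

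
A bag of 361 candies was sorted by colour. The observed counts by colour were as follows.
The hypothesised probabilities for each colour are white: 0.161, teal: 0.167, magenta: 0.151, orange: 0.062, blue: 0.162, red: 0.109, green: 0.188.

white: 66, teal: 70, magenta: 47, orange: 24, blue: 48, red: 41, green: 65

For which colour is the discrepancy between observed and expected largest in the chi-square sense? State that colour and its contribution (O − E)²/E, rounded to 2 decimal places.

Expected counts E_i = n·p_i: 361×0.161 = 58.121, 361×0.167 = 60.287, 361×0.151 = 54.511, 361×0.062 = 22.382, 361×0.162 = 58.482, 361×0.109 = 39.349, 361×0.188 = 67.868.
cat          O        E   (O−E)²/E
white       66   58.121      1.068
teal        70   60.287      1.565
magenta     47   54.511      1.035
orange      24   22.382      0.117
blue        48   58.482      1.879
red         41   39.349      0.069
green       65   67.868      0.121
The largest term is for blue: 1.88.

blue, 1.88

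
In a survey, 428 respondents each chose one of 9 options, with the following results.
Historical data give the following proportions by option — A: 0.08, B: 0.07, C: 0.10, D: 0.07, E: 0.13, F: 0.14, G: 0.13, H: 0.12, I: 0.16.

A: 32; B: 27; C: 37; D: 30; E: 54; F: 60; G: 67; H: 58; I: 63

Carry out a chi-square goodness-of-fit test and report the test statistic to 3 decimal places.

Expected counts E_i = n·p_i: 428×0.08 = 34.24, 428×0.07 = 29.96, 428×0.10 = 42.8, 428×0.07 = 29.96, 428×0.13 = 55.64, 428×0.14 = 59.92, 428×0.13 = 55.64, 428×0.12 = 51.36, 428×0.16 = 68.48.
A: (32 − 34.24)²/34.24 = 5.0176/34.24 = 0.1465
B: (27 − 29.96)²/29.96 = 8.7616/29.96 = 0.2924
C: (37 − 42.8)²/42.8 = 33.64/42.8 = 0.7860
D: (30 − 29.96)²/29.96 = 0.0016/29.96 = 0.0001
E: (54 − 55.64)²/55.64 = 2.6896/55.64 = 0.0483
F: (60 − 59.92)²/59.92 = 0.0064/59.92 = 0.0001
G: (67 − 55.64)²/55.64 = 129.0496/55.64 = 2.3194
H: (58 − 51.36)²/51.36 = 44.0896/51.36 = 0.8584
I: (63 − 68.48)²/68.48 = 30.0304/68.48 = 0.4385
Sum = 4.890

4.890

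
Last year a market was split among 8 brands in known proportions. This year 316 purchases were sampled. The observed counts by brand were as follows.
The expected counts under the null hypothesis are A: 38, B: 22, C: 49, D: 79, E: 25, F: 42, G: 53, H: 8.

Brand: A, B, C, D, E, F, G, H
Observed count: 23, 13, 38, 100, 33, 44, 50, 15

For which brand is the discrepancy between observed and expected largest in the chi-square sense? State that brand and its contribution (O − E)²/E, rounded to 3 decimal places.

χ² = (23−38)²/38 + (13−22)²/22 + (38−49)²/49 + (100−79)²/79 + (33−25)²/25 + (44−42)²/42 + (50−53)²/53 + (15−8)²/8
   = 5.9211 + 3.6818 + 2.4694 + 5.5823 + 2.5600 + 0.0952 + 0.1698 + 6.1250
The largest term is for H: 6.125.

H, 6.125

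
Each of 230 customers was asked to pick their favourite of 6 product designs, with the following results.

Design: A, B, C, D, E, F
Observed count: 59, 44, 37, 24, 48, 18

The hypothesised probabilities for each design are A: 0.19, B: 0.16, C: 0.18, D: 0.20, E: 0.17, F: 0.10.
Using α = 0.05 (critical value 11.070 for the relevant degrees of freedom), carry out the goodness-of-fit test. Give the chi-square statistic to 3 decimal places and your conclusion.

Expected counts E_i = n·p_i: 230×0.19 = 43.7, 230×0.16 = 36.8, 230×0.18 = 41.4, 230×0.20 = 46, 230×0.17 = 39.1, 230×0.10 = 23.
A: (59 − 43.7)²/43.7 = 234.09/43.7 = 5.3568
B: (44 − 36.8)²/36.8 = 51.84/36.8 = 1.4087
C: (37 − 41.4)²/41.4 = 19.36/41.4 = 0.4676
D: (24 − 46)²/46 = 484/46 = 10.5217
E: (48 − 39.1)²/39.1 = 79.21/39.1 = 2.0258
F: (18 − 23)²/23 = 25/23 = 1.0870
Sum = 20.868
df = 5. Since 20.868 > 11.070, we reject H₀.

20.868; reject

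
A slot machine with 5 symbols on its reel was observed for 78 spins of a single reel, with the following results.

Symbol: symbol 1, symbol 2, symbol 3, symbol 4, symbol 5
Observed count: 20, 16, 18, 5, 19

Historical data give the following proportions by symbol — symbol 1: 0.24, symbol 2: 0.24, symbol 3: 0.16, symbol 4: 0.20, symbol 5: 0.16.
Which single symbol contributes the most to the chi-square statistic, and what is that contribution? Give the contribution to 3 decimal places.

Expected counts E_i = n·p_i: 78×0.24 = 18.72, 78×0.24 = 18.72, 78×0.16 = 12.48, 78×0.20 = 15.6, 78×0.16 = 12.48.
cat           O        E   (O−E)²/E
symbol 1     20    18.72     0.0875
symbol 2     16    18.72     0.3952
symbol 3     18    12.48     2.4415
symbol 4      5     15.6     7.2026
symbol 5     19    12.48     3.4063
The largest term is for symbol 4: 7.203.

symbol 4, 7.203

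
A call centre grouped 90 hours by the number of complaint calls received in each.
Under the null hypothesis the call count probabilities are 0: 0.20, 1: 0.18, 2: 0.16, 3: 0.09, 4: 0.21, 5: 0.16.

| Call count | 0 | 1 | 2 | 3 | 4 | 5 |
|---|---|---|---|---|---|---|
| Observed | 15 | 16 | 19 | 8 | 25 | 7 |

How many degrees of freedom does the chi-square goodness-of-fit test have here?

There are k = 6 categories and no parameters were estimated from the data, so df = 6 − 1 = 5.

5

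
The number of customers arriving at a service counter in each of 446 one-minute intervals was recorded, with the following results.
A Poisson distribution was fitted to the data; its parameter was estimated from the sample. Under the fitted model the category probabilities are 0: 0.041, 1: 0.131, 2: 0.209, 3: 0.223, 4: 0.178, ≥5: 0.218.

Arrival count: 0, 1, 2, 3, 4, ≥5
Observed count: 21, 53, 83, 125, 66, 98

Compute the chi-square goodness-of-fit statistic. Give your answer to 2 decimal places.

10.85

Expected counts E_i = n·p_i: 446×0.041 = 18.286, 446×0.131 = 58.426, 446×0.209 = 93.214, 446×0.223 = 99.458, 446×0.178 = 79.388, 446×0.218 = 97.228.
0: (21 − 18.286)²/18.286 = 7.365796/18.286 = 0.403
1: (53 − 58.426)²/58.426 = 29.441476/58.426 = 0.504
2: (83 − 93.214)²/93.214 = 104.325796/93.214 = 1.119
3: (125 − 99.458)²/99.458 = 652.393764/99.458 = 6.559
4: (66 − 79.388)²/79.388 = 179.238544/79.388 = 2.258
≥5: (98 − 97.228)²/97.228 = 0.595984/97.228 = 0.006
Sum = 10.85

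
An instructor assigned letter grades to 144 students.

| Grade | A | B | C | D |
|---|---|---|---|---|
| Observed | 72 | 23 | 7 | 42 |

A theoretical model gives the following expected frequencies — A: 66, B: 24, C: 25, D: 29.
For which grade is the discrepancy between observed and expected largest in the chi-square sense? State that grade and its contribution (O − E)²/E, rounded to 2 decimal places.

C, 12.96

cat         O        E   (O−E)²/E
A          72       66      0.545
B          23       24      0.042
C           7       25     12.960
D          42       29      5.828
The largest term is for C: 12.96.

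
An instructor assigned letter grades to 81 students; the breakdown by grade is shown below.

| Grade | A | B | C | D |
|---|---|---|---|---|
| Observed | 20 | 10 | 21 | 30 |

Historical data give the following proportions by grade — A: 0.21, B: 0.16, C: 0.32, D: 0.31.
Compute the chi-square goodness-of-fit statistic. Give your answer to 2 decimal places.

3.09

Expected counts E_i = n·p_i: 81×0.21 = 17.01, 81×0.16 = 12.96, 81×0.32 = 25.92, 81×0.31 = 25.11.
χ² = (20−17.01)²/17.01 + (10−12.96)²/12.96 + (21−25.92)²/25.92 + (30−25.11)²/25.11
   = 0.526 + 0.676 + 0.934 + 0.952
Sum = 3.09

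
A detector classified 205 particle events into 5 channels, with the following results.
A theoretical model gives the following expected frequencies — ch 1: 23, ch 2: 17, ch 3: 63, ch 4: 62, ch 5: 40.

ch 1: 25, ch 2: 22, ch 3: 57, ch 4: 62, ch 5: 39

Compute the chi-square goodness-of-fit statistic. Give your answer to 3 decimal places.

2.241

χ² = (25−23)²/23 + (22−17)²/17 + (57−63)²/63 + (62−62)²/62 + (39−40)²/40
   = 0.1739 + 1.4706 + 0.5714 + 0.0000 + 0.0250
Sum = 2.241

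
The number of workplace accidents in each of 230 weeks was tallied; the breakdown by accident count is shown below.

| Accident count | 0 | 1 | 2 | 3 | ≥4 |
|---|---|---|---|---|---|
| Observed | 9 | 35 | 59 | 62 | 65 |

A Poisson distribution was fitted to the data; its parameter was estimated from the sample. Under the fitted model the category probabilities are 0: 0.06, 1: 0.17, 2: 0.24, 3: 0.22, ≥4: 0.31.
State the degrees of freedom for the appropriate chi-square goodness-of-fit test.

3

There are k = 5 categories and 1 parameter estimated from the data, so df = 5 − 1 − 1 = 3.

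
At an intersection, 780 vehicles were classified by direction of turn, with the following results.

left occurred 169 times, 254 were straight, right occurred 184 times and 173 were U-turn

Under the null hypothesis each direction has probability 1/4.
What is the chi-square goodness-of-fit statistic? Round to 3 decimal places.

Expected count for each of the 4 categories: 780/4 = 195.
left: (169 − 195)²/195 = 676/195 = 3.4667
straight: (254 − 195)²/195 = 3481/195 = 17.8513
right: (184 − 195)²/195 = 121/195 = 0.6205
U-turn: (173 − 195)²/195 = 484/195 = 2.4821
Sum = 24.421

24.421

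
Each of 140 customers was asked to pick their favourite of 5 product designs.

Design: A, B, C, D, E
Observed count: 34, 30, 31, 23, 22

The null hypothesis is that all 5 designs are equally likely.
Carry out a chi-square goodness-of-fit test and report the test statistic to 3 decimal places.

3.929

Under H₀ each category has probability 1/5, so each expected count is 140/5 = 28.
χ² = (34−28)²/28 + (30−28)²/28 + (31−28)²/28 + (23−28)²/28 + (22−28)²/28
   = 1.2857 + 0.1429 + 0.3214 + 0.8929 + 1.2857
Sum = 3.929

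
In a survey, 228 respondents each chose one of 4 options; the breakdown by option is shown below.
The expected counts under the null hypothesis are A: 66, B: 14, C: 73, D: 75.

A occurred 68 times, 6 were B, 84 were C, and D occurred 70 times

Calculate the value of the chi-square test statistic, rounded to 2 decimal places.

6.62

cat         O        E   (O−E)²/E
A          68       66      0.061
B           6       14      4.571
C          84       73      1.658
D          70       75      0.333
Sum = 6.62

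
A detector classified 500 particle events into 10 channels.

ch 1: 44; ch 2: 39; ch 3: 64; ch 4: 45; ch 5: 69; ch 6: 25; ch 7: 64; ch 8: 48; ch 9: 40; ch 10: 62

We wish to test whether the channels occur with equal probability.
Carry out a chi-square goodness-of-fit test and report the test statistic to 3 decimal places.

Under H₀ each category has probability 1/10, so each expected count is 500/10 = 50.
ch 1: (44 − 50)²/50 = 36/50 = 0.7200
ch 2: (39 − 50)²/50 = 121/50 = 2.4200
ch 3: (64 − 50)²/50 = 196/50 = 3.9200
ch 4: (45 − 50)²/50 = 25/50 = 0.5000
ch 5: (69 − 50)²/50 = 361/50 = 7.2200
ch 6: (25 − 50)²/50 = 625/50 = 12.5000
ch 7: (64 − 50)²/50 = 196/50 = 3.9200
ch 8: (48 − 50)²/50 = 4/50 = 0.0800
ch 9: (40 − 50)²/50 = 100/50 = 2.0000
ch 10: (62 − 50)²/50 = 144/50 = 2.8800
Sum = 36.160

36.160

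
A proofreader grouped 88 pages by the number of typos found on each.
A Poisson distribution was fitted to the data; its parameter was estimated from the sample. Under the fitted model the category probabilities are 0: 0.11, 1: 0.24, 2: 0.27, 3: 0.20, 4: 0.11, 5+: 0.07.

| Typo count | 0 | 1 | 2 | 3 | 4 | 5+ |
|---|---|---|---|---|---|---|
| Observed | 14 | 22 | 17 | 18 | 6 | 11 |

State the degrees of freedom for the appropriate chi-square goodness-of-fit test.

4

There are k = 6 categories and 1 parameter estimated from the data, so df = 6 − 1 − 1 = 4.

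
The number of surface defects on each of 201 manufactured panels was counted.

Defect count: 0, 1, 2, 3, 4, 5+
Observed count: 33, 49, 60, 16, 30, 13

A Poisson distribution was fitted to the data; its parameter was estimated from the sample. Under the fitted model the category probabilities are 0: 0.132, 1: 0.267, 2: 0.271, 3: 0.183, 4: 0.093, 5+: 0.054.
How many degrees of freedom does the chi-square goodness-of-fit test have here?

4

There are k = 6 categories and 1 parameter estimated from the data, so df = 6 − 1 − 1 = 4.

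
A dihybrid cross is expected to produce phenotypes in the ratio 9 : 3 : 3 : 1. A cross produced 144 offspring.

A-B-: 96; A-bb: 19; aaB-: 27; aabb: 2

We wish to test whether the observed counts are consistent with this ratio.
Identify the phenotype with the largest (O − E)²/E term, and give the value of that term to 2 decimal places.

Ratio total = 16. Expected counts: 144×9/16 = 81, 144×3/16 = 27, 144×3/16 = 27, 144×1/16 = 9.
A-B-: (96 − 81)²/81 = 225/81 = 2.778
A-bb: (19 − 27)²/27 = 64/27 = 2.370
aaB-: (27 − 27)²/27 = 0/27 = 0.000
aabb: (2 − 9)²/9 = 49/9 = 5.444
The largest term is for aabb: 5.44.

aabb, 5.44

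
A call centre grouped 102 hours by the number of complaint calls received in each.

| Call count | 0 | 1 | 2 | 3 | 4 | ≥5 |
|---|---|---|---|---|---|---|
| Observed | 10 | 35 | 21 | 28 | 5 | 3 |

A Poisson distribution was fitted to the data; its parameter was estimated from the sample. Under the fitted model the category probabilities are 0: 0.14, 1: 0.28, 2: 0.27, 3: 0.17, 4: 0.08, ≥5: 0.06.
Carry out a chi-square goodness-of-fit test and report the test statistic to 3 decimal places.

13.656

Expected counts E_i = n·p_i: 102×0.14 = 14.28, 102×0.28 = 28.56, 102×0.27 = 27.54, 102×0.17 = 17.34, 102×0.08 = 8.16, 102×0.06 = 6.12.
cat         O        E   (O−E)²/E
0          10    14.28     1.2828
1          35    28.56     1.4522
2          21    27.54     1.5531
3          28    17.34     6.5534
4           5     8.16     1.2237
≥5          3     6.12     1.5906
Sum = 13.656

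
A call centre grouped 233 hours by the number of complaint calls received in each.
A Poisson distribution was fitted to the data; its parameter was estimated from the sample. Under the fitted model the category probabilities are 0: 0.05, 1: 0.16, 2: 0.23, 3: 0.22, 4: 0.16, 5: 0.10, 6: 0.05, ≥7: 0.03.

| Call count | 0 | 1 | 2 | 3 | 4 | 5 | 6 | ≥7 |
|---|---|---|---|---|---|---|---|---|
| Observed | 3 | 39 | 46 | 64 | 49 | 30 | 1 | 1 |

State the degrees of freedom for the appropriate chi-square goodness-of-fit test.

6

There are k = 8 categories and 1 parameter estimated from the data, so df = 8 − 1 − 1 = 6.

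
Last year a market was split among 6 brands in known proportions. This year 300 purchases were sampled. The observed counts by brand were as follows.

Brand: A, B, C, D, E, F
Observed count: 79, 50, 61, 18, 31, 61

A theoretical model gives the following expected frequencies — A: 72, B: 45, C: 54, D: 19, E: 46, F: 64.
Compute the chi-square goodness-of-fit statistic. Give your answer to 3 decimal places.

7.228

χ² = (79−72)²/72 + (50−45)²/45 + (61−54)²/54 + (18−19)²/19 + (31−46)²/46 + (61−64)²/64
   = 0.6806 + 0.5556 + 0.9074 + 0.0526 + 4.8913 + 0.1406
Sum = 7.228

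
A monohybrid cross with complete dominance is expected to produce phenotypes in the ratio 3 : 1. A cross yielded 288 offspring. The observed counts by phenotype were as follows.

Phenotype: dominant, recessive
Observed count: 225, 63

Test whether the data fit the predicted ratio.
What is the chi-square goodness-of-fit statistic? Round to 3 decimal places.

Ratio total = 4. Expected counts: 288×3/4 = 216, 288×1/4 = 72.
cat            O        E   (O−E)²/E
dominant     225      216     0.3750
recessive     63       72     1.1250
Sum = 1.500

1.500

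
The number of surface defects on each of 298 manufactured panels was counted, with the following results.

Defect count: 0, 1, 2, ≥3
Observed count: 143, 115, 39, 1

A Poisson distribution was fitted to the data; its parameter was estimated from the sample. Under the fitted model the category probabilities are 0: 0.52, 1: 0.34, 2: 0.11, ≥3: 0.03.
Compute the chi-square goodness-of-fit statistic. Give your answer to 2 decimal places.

11.00

Expected counts E_i = n·p_i: 298×0.52 = 154.96, 298×0.34 = 101.32, 298×0.11 = 32.78, 298×0.03 = 8.94.
0: (143 − 154.96)²/154.96 = 143.0416/154.96 = 0.923
1: (115 − 101.32)²/101.32 = 187.1424/101.32 = 1.847
2: (39 − 32.78)²/32.78 = 38.6884/32.78 = 1.180
≥3: (1 − 8.94)²/8.94 = 63.0436/8.94 = 7.052
Sum = 11.00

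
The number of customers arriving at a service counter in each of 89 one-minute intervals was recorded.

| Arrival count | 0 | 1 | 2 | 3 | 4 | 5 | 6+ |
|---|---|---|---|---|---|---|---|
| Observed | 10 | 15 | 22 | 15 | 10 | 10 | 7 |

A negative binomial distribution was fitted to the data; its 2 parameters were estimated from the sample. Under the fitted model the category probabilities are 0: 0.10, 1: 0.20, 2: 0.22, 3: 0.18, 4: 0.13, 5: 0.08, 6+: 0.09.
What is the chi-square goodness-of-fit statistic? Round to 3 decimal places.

Expected counts E_i = n·p_i: 89×0.10 = 8.9, 89×0.20 = 17.8, 89×0.22 = 19.58, 89×0.18 = 16.02, 89×0.13 = 11.57, 89×0.08 = 7.12, 89×0.09 = 8.01.
0: (10 − 8.9)²/8.9 = 1.21/8.9 = 0.1360
1: (15 − 17.8)²/17.8 = 7.84/17.8 = 0.4404
2: (22 − 19.58)²/19.58 = 5.8564/19.58 = 0.2991
3: (15 − 16.02)²/16.02 = 1.0404/16.02 = 0.0649
4: (10 − 11.57)²/11.57 = 2.4649/11.57 = 0.2130
5: (10 − 7.12)²/7.12 = 8.2944/7.12 = 1.1649
6+: (7 − 8.01)²/8.01 = 1.0201/8.01 = 0.1274
Sum = 2.446

2.446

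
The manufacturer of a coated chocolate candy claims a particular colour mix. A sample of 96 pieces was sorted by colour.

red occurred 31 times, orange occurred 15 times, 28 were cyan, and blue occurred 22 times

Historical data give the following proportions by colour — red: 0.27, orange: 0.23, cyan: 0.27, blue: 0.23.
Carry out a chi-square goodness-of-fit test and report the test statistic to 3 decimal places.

Expected counts E_i = n·p_i: 96×0.27 = 25.92, 96×0.23 = 22.08, 96×0.27 = 25.92, 96×0.23 = 22.08.
red: (31 − 25.92)²/25.92 = 25.8064/25.92 = 0.9956
orange: (15 − 22.08)²/22.08 = 50.1264/22.08 = 2.2702
cyan: (28 − 25.92)²/25.92 = 4.3264/25.92 = 0.1669
blue: (22 − 22.08)²/22.08 = 0.0064/22.08 = 0.0003
Sum = 3.433

3.433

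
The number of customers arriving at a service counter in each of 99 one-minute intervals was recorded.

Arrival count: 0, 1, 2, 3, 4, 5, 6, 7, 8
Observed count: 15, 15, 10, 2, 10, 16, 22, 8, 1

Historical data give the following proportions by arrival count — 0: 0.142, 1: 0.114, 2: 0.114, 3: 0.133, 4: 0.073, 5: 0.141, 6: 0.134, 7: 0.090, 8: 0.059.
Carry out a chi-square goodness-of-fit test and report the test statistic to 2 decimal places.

22.12

Expected counts E_i = n·p_i: 99×0.142 = 14.058, 99×0.114 = 11.286, 99×0.114 = 11.286, 99×0.133 = 13.167, 99×0.073 = 7.227, 99×0.141 = 13.959, 99×0.134 = 13.266, 99×0.090 = 8.91, 99×0.059 = 5.841.
0: (15 − 14.058)²/14.058 = 0.887364/14.058 = 0.063
1: (15 − 11.286)²/11.286 = 13.793796/11.286 = 1.222
2: (10 − 11.286)²/11.286 = 1.653796/11.286 = 0.147
3: (2 − 13.167)²/13.167 = 124.701889/13.167 = 9.471
4: (10 − 7.227)²/7.227 = 7.689529/7.227 = 1.064
5: (16 − 13.959)²/13.959 = 4.165681/13.959 = 0.298
6: (22 − 13.266)²/13.266 = 76.282756/13.266 = 5.750
7: (8 − 8.91)²/8.91 = 0.8281/8.91 = 0.093
8: (1 − 5.841)²/5.841 = 23.435281/5.841 = 4.012
Sum = 22.12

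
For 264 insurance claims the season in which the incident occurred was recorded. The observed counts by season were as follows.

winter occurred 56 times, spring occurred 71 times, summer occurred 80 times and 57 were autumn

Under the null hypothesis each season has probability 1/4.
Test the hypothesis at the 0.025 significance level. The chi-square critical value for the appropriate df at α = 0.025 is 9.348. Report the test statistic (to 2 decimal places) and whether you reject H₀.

Under H₀ each category has probability 1/4, so each expected count is 264/4 = 66.
winter: (56 − 66)²/66 = 100/66 = 1.515
spring: (71 − 66)²/66 = 25/66 = 0.379
summer: (80 − 66)²/66 = 196/66 = 2.970
autumn: (57 − 66)²/66 = 81/66 = 1.227
Sum = 6.09
df = 3. Since 6.09 < 9.348, we do not reject H₀.

6.09; do not reject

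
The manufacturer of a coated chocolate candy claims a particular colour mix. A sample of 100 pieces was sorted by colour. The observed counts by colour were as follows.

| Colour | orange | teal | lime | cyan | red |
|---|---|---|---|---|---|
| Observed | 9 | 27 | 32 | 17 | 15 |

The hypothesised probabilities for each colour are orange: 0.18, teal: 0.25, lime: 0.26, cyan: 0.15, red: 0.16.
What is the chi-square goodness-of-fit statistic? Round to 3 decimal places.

Expected counts E_i = n·p_i: 100×0.18 = 18, 100×0.25 = 25, 100×0.26 = 26, 100×0.15 = 15, 100×0.16 = 16.
orange: (9 − 18)²/18 = 81/18 = 4.5000
teal: (27 − 25)²/25 = 4/25 = 0.1600
lime: (32 − 26)²/26 = 36/26 = 1.3846
cyan: (17 − 15)²/15 = 4/15 = 0.2667
red: (15 − 16)²/16 = 1/16 = 0.0625
Sum = 6.374

6.374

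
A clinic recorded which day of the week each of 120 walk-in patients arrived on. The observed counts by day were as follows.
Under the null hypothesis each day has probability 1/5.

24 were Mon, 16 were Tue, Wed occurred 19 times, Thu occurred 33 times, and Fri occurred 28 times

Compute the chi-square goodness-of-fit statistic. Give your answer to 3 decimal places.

7.750

Under H₀ each category has probability 1/5, so each expected count is 120/5 = 24.
Mon: (24 − 24)²/24 = 0/24 = 0.0000
Tue: (16 − 24)²/24 = 64/24 = 2.6667
Wed: (19 − 24)²/24 = 25/24 = 1.0417
Thu: (33 − 24)²/24 = 81/24 = 3.3750
Fri: (28 − 24)²/24 = 16/24 = 0.6667
Sum = 7.750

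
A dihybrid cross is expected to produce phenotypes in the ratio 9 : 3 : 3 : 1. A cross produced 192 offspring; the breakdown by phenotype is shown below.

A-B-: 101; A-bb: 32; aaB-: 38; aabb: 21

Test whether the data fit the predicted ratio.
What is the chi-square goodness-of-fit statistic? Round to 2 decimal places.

Ratio total = 16. Expected counts: 192×9/16 = 108, 192×3/16 = 36, 192×3/16 = 36, 192×1/16 = 12.
cat         O        E   (O−E)²/E
A-B-      101      108      0.454
A-bb       32       36      0.444
aaB-       38       36      0.111
aabb       21       12      6.750
Sum = 7.76

7.76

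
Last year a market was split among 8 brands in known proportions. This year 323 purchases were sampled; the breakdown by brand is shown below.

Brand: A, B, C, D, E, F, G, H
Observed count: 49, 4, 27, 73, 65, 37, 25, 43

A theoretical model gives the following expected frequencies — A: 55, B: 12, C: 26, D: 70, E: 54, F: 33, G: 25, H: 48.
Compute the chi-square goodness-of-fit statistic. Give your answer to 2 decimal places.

cat         O        E   (O−E)²/E
A          49       55      0.655
B           4       12      5.333
C          27       26      0.038
D          73       70      0.129
E          65       54      2.241
F          37       33      0.485
G          25       25      0.000
H          43       48      0.521
Sum = 9.40

9.40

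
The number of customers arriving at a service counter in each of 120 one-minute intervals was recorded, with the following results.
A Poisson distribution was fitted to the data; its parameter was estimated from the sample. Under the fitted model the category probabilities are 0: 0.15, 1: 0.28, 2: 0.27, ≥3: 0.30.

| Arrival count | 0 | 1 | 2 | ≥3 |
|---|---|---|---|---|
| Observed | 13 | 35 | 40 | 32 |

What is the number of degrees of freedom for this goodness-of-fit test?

There are k = 4 categories and 1 parameter estimated from the data, so df = 4 − 1 − 1 = 2.

2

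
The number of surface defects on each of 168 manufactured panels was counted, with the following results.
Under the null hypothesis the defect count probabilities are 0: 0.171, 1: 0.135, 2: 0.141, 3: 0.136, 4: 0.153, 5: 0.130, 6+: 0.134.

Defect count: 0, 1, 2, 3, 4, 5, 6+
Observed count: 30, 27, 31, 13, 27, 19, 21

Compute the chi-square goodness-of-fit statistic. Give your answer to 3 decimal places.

Expected counts E_i = n·p_i: 168×0.171 = 28.728, 168×0.135 = 22.68, 168×0.141 = 23.688, 168×0.136 = 22.848, 168×0.153 = 25.704, 168×0.130 = 21.84, 168×0.134 = 22.512.
cat         O        E   (O−E)²/E
0          30   28.728     0.0563
1          27    22.68     0.8229
2          31   23.688     2.2571
3          13   22.848     4.2447
4          27   25.704     0.0653
5          19    21.84     0.3693
6+         21   22.512     0.1016
Sum = 7.917

7.917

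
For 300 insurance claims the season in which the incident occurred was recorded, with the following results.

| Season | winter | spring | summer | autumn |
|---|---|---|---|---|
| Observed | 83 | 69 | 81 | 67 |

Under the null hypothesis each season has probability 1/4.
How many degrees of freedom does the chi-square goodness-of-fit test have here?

3

There are k = 4 categories and no parameters were estimated from the data, so df = 4 − 1 = 3.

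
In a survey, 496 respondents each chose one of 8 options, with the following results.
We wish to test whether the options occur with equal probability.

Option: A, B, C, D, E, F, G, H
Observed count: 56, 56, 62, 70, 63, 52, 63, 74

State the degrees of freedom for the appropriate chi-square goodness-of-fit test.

7

There are k = 8 categories and no parameters were estimated from the data, so df = 8 − 1 = 7.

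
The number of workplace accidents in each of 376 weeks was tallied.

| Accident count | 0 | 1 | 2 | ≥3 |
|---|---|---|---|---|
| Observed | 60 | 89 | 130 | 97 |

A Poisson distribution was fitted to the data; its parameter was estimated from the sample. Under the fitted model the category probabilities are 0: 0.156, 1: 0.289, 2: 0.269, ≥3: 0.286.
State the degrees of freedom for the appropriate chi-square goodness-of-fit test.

2

There are k = 4 categories and 1 parameter estimated from the data, so df = 4 − 1 − 1 = 2.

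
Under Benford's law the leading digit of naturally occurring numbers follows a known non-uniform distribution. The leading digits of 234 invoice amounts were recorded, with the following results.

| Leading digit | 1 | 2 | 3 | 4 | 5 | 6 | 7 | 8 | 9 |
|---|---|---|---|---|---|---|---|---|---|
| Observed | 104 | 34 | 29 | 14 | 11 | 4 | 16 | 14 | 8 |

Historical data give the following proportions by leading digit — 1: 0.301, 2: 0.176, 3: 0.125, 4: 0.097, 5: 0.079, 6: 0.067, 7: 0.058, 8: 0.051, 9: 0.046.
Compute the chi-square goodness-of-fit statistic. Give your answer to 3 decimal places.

Expected counts E_i = n·p_i: 234×0.301 = 70.434, 234×0.176 = 41.184, 234×0.125 = 29.25, 234×0.097 = 22.698, 234×0.079 = 18.486, 234×0.067 = 15.678, 234×0.058 = 13.572, 234×0.051 = 11.934, 234×0.046 = 10.764.
χ² = (104−70.434)²/70.434 + (34−41.184)²/41.184 + (29−29.25)²/29.25 + (14−22.698)²/22.698 + (11−18.486)²/18.486 + (4−15.678)²/15.678 + (16−13.572)²/13.572 + (14−11.934)²/11.934 + (8−10.764)²/10.764
   = 15.9962 + 1.2532 + 0.0021 + 3.3331 + 3.0315 + 8.6985 + 0.4344 + 0.3577 + 0.7097
Sum = 33.816

33.816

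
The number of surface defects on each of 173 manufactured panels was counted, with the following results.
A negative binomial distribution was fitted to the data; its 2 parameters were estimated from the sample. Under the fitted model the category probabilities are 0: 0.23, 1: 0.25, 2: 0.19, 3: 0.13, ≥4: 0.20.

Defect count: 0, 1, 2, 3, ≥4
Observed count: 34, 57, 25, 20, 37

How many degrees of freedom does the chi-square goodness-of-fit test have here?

There are k = 5 categories and 2 parameters estimated from the data, so df = 5 − 1 − 2 = 2.

2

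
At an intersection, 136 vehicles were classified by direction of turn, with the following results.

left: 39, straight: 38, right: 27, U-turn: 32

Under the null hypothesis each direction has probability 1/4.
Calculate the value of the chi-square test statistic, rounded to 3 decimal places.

2.765

Under H₀ each category has probability 1/4, so each expected count is 136/4 = 34.
χ² = (39−34)²/34 + (38−34)²/34 + (27−34)²/34 + (32−34)²/34
   = 0.7353 + 0.4706 + 1.4412 + 0.1176
Sum = 2.765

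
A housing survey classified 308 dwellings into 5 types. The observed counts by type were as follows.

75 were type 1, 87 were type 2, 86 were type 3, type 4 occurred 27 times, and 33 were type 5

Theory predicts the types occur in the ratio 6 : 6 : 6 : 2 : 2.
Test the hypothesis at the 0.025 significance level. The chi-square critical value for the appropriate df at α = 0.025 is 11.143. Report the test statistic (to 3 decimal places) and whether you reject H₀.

2.048; do not reject

Ratio total = 22. Expected counts: 308×6/22 = 84, 308×6/22 = 84, 308×6/22 = 84, 308×2/22 = 28, 308×2/22 = 28.
type 1: (75 − 84)²/84 = 81/84 = 0.9643
type 2: (87 − 84)²/84 = 9/84 = 0.1071
type 3: (86 − 84)²/84 = 4/84 = 0.0476
type 4: (27 − 28)²/28 = 1/28 = 0.0357
type 5: (33 − 28)²/28 = 25/28 = 0.8929
Sum = 2.048
df = 4. Since 2.048 < 11.143, we do not reject H₀.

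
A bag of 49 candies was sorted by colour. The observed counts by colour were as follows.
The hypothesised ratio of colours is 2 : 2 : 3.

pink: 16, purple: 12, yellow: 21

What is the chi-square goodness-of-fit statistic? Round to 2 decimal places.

Ratio total = 7. Expected counts: 49×2/7 = 14, 49×2/7 = 14, 49×3/7 = 21.
pink: (16 − 14)²/14 = 4/14 = 0.286
purple: (12 − 14)²/14 = 4/14 = 0.286
yellow: (21 − 21)²/21 = 0/21 = 0.000
Sum = 0.57

0.57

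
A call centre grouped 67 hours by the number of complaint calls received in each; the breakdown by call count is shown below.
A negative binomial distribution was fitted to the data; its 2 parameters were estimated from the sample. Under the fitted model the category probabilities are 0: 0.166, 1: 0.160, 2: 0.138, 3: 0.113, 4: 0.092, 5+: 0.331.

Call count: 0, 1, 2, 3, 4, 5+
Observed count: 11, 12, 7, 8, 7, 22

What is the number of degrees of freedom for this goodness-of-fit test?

3

There are k = 6 categories and 2 parameters estimated from the data, so df = 6 − 1 − 2 = 3.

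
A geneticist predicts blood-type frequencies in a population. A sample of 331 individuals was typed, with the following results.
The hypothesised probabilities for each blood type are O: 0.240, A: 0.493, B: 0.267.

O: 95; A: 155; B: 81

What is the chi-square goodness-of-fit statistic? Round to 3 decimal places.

4.074

Expected counts E_i = n·p_i: 331×0.240 = 79.44, 331×0.493 = 163.183, 331×0.267 = 88.377.
O: (95 − 79.44)²/79.44 = 242.1136/79.44 = 3.0478
A: (155 − 163.183)²/163.183 = 66.961489/163.183 = 0.4103
B: (81 − 88.377)²/88.377 = 54.420129/88.377 = 0.6158
Sum = 4.074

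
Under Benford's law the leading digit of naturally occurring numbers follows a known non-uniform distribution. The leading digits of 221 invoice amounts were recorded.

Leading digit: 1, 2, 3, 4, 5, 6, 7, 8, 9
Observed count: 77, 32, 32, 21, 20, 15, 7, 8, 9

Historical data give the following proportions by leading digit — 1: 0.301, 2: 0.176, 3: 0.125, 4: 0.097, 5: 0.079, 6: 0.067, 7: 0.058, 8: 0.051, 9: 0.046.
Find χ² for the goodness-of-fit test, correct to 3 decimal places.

Expected counts E_i = n·p_i: 221×0.301 = 66.521, 221×0.176 = 38.896, 221×0.125 = 27.625, 221×0.097 = 21.437, 221×0.079 = 17.459, 221×0.067 = 14.807, 221×0.058 = 12.818, 221×0.051 = 11.271, 221×0.046 = 10.166.
χ² = (77−66.521)²/66.521 + (32−38.896)²/38.896 + (32−27.625)²/27.625 + (21−21.437)²/21.437 + (20−17.459)²/17.459 + (15−14.807)²/14.807 + (7−12.818)²/12.818 + (8−11.271)²/11.271 + (9−10.166)²/10.166
   = 1.6507 + 1.2226 + 0.6929 + 0.0089 + 0.3698 + 0.0025 + 2.6407 + 0.9493 + 0.1337
Sum = 7.671

7.671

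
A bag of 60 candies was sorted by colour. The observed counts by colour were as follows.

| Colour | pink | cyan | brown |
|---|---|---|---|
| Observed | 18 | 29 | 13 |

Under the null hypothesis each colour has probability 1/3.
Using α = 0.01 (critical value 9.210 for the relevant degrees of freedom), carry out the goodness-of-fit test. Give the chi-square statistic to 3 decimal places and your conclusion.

Expected count for each of the 3 categories: 60/3 = 20.
pink: (18 − 20)²/20 = 4/20 = 0.2000
cyan: (29 − 20)²/20 = 81/20 = 4.0500
brown: (13 − 20)²/20 = 49/20 = 2.4500
Sum = 6.700
df = 2. Since 6.700 < 9.210, we do not reject H₀.

6.700; do not reject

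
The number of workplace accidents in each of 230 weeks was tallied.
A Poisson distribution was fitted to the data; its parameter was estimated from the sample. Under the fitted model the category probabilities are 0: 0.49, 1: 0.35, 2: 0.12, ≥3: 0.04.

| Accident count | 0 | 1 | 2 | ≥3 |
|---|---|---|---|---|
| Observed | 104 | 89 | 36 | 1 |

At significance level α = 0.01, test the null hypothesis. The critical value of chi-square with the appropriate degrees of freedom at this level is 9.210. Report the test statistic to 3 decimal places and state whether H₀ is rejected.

Expected counts E_i = n·p_i: 230×0.49 = 112.7, 230×0.35 = 80.5, 230×0.12 = 27.6, 230×0.04 = 9.2.
cat         O        E   (O−E)²/E
0         104    112.7     0.6716
1          89     80.5     0.8975
2          36     27.6     2.5565
≥3          1      9.2     7.3087
Sum = 11.434
df = 2. Since 11.434 > 9.210, we reject H₀.

11.434; reject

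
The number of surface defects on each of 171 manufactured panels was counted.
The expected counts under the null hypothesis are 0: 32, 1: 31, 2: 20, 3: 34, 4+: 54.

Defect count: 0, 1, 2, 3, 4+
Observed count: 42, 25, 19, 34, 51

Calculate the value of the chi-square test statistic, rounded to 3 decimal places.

4.503

cat         O        E   (O−E)²/E
0          42       32     3.1250
1          25       31     1.1613
2          19       20     0.0500
3          34       34     0.0000
4+         51       54     0.1667
Sum = 4.503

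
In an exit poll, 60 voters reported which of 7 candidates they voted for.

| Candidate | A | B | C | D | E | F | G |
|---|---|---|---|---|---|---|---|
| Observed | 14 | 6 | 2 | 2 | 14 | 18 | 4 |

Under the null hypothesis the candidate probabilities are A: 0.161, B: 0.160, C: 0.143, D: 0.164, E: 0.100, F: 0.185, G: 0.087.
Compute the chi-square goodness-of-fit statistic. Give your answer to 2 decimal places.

Expected counts E_i = n·p_i: 60×0.161 = 9.66, 60×0.160 = 9.6, 60×0.143 = 8.58, 60×0.164 = 9.84, 60×0.100 = 6, 60×0.185 = 11.1, 60×0.087 = 5.22.
cat         O        E   (O−E)²/E
A          14     9.66      1.950
B           6      9.6      1.350
C           2     8.58      5.046
D           2     9.84      6.247
E          14        6     10.667
F          18     11.1      4.289
G           4     5.22      0.285
Sum = 29.83

29.83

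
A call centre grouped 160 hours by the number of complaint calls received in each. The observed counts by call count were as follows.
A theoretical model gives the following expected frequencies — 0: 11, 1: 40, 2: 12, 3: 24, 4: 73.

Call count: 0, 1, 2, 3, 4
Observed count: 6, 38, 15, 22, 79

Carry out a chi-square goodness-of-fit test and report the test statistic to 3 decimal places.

3.783

0: (6 − 11)²/11 = 25/11 = 2.2727
1: (38 − 40)²/40 = 4/40 = 0.1000
2: (15 − 12)²/12 = 9/12 = 0.7500
3: (22 − 24)²/24 = 4/24 = 0.1667
4: (79 − 73)²/73 = 36/73 = 0.4932
Sum = 3.783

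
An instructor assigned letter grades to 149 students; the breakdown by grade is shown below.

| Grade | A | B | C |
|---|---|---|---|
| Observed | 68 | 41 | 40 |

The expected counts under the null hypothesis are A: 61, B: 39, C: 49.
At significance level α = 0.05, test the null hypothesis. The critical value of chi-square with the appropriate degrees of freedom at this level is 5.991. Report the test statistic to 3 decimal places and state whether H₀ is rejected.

A: (68 − 61)²/61 = 49/61 = 0.8033
B: (41 − 39)²/39 = 4/39 = 0.1026
C: (40 − 49)²/49 = 81/49 = 1.6531
Sum = 2.559
df = 2. Since 2.559 < 5.991, we do not reject H₀.

2.559; do not reject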